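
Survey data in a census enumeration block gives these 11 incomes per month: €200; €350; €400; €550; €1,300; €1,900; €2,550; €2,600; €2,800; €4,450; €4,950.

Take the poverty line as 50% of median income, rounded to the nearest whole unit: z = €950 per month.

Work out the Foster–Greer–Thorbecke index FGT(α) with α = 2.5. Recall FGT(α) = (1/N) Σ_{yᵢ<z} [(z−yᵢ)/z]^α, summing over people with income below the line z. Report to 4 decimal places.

0.1128

Below the line: €200, €350, €400, €550 (q = 4 of N = 11).
Shortfall ratios: (950−200)/950 = 0.7895; (950−350)/950 = 0.6316; (950−400)/950 = 0.5789; (950−550)/950 = 0.4211.
Raised to α = 2.5: 0.55379; 0.31701; 0.25503; 0.11504.
Sum = 1.240868; FGT(2.5) = 1.240868 / 11 = 0.1128.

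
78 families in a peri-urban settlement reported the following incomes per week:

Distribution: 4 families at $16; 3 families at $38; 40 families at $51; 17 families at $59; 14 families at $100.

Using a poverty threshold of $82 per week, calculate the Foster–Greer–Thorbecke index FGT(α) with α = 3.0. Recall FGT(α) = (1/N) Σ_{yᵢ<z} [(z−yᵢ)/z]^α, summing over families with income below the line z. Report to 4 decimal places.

0.0652

Below z: 4×$16, 3×$38, 40×$51, 17×$59 (q = 64 of N = 78).
Normalized shortfalls: (82−16)/82 = 0.8049 (×4); (82−38)/82 = 0.5366 (×3); (82−51)/82 = 0.3780 (×40); (82−59)/82 = 0.2805 (×17).
Raised to α = 3.0: 0.52142 (×4); 0.15450 (×3); 0.05403 (×40); 0.02207 (×17).
Sum = 5.085560; FGT(3.0) = 5.085560 / 78 = 0.0652.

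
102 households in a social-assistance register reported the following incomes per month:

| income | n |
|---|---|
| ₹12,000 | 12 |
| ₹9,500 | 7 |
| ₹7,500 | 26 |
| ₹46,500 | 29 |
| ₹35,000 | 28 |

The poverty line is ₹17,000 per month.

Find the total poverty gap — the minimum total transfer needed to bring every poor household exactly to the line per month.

₹359,500

Below z: 26×₹7,500, 7×₹9,500, 12×₹12,000 (q = 45 of N = 102).
Individual gaps: 26×(17000−7500) = 247000; 7×(17000−9500) = 52500; 12×(17000−12000) = 60000.
Aggregate gap = ₹359,500.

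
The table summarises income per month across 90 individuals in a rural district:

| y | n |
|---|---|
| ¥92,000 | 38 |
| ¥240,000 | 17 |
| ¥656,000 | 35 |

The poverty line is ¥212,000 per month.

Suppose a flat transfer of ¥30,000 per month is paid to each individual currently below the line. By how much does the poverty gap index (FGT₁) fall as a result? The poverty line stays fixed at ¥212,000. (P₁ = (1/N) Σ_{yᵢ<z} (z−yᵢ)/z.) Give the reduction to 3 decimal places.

Before: below the line — 38×¥92,000; poverty gap index (FGT₁) = 0.23899.
After the ¥30,000 transfer: below the line — 38×¥122,000; poverty gap index (FGT₁) = 0.17925.
Reduction = 0.23899 − 0.17925 = 0.060.

0.060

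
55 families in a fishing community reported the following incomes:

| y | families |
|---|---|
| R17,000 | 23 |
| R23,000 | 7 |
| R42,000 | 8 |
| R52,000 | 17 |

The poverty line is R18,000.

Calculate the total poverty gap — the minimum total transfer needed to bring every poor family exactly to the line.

Poor units: 23×R17,000 (q = 23 of N = 55).
Individual gaps: 23×(18000−17000) = 23000.
Aggregate gap = R23,000.

R23,000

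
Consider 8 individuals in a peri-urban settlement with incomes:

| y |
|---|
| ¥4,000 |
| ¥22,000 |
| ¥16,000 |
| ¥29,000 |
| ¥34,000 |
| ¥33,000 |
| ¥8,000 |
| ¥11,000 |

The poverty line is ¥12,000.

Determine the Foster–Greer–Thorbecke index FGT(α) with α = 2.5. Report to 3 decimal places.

0.054

Poor units: ¥4,000, ¥8,000, ¥11,000 (q = 3 of N = 8).
Gap ratios (z−y)/z: (12000−4000)/12000 = 0.6667; (12000−8000)/12000 = 0.3333; (12000−11000)/12000 = 0.0833.
Raised to α = 2.5: 0.36289; 0.06415; 0.00200.
Sum = 0.429042; FGT(2.5) = 0.429042 / 8 = 0.054.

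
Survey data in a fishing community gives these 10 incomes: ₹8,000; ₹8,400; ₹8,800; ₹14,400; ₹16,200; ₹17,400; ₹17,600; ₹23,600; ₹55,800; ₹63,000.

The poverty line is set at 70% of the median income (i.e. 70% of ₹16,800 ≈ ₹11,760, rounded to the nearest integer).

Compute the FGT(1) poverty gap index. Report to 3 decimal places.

Poor units: ₹8,000, ₹8,400, ₹8,800 (q = 3 of N = 10).
Shortfall ratios: (11760−8000)/11760 = 0.3197; (11760−8400)/11760 = 0.2857; (11760−8800)/11760 = 0.2517.
Sum of shortfalls = 0.857143; P₁ averages over all N: 0.857143 / 10 = 0.086.

0.086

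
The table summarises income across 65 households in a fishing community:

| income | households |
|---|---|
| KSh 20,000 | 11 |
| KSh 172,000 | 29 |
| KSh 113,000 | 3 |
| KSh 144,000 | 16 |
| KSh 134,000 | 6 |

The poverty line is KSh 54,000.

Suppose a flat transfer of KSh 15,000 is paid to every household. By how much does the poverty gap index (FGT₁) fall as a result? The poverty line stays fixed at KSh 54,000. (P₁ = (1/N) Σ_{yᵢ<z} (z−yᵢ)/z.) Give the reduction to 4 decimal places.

Before: below the line — 11×KSh 20,000; poverty gap index (FGT₁) = 0.106553.
After the KSh 15,000 transfer: below the line — 11×KSh 35,000; poverty gap index (FGT₁) = 0.059544.
Reduction = 0.106553 − 0.059544 = 0.0470.

0.0470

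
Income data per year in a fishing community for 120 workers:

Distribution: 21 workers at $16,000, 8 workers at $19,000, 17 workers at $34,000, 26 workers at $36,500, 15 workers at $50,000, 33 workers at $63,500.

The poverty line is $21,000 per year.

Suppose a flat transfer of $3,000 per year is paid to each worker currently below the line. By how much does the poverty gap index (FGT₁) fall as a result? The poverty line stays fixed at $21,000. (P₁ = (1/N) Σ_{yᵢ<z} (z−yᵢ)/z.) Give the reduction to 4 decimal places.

0.0313

Before: below the line — 21×$16,000, 8×$19,000; poverty gap index (FGT₁) = 0.048016.
After the $3,000 transfer: below the line — 21×$19,000; poverty gap index (FGT₁) = 0.016667.
Reduction = 0.048016 − 0.016667 = 0.0313.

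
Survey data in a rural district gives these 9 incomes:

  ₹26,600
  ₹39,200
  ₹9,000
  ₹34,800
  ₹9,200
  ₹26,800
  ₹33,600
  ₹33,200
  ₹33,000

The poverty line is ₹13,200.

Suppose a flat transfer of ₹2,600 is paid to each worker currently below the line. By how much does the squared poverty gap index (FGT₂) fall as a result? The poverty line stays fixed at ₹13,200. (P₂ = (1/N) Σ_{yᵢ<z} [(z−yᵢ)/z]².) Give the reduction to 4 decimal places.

Before: below the line — ₹9,000, ₹9,200; squared poverty gap index (FGT₂) = 0.021452.
After the ₹2,600 transfer: below the line — ₹11,600, ₹11,800; squared poverty gap index (FGT₂) = 0.002882.
Reduction = 0.021452 − 0.002882 = 0.0186.

0.0186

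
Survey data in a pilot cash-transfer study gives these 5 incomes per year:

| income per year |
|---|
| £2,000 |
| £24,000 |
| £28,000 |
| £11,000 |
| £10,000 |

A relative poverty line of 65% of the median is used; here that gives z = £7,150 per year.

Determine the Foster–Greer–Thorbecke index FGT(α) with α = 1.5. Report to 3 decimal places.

0.122

Incomes under z: £2,000 (q = 1 of N = 5).
Shortfall ratios: (7150−2000)/7150 = 0.7203.
Raised to α = 1.5: 0.61130.
Sum = 0.611296; FGT(1.5) = 0.611296 / 5 = 0.122.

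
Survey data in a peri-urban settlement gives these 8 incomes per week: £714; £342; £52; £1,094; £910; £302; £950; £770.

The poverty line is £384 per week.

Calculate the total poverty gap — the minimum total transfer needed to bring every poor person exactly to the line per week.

Below z: £52, £302, £342 (q = 3 of N = 8).
Individual gaps: 384−52 = 332; 384−302 = 82; 384−342 = 42.
Aggregate gap = £456.

£456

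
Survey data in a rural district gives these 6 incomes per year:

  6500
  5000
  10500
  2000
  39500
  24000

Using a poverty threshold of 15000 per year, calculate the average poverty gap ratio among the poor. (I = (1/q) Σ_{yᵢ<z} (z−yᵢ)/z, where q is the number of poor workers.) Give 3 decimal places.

Below z: 2000, 5000, 6500, 10500 (q = 4 of N = 6).
Relative gaps: 0.8667, 0.6667, 0.5667, 0.3000; sum = 2.400000.
I averages over the q = 4 poor units only: 2.400000 / 4 = 0.600.

0.600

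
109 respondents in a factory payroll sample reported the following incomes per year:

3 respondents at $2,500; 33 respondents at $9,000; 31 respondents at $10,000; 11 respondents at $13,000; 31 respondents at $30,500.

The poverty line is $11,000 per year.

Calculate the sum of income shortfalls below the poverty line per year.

Poor units: 3×$2,500, 33×$9,000, 31×$10,000 (q = 67 of N = 109).
Individual gaps: 3×(11000−2500) = 25500; 33×(11000−9000) = 66000; 31×(11000−10000) = 31000.
Aggregate gap = $122,500.

$122,500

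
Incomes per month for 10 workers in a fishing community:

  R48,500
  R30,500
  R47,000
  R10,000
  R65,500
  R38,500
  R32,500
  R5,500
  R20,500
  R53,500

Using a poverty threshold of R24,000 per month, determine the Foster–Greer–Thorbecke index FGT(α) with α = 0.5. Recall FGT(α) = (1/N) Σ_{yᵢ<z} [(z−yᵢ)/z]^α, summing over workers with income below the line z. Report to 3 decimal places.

0.202

Poor units: R5,500, R10,000, R20,500 (q = 3 of N = 10).
Normalized shortfalls: (24000−5500)/24000 = 0.7708; (24000−10000)/24000 = 0.5833; (24000−20500)/24000 = 0.1458.
Raised to α = 0.5: 0.87797; 0.76376; 0.38188.
Sum = 2.023615; FGT(0.5) = 2.023615 / 10 = 0.202.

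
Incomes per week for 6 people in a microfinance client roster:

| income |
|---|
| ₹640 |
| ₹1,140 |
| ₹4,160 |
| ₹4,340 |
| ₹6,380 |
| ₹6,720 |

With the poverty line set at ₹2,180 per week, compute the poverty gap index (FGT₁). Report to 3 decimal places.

Poor units: ₹640, ₹1,140 (q = 2 of N = 6).
Gap ratios (z−y)/z: (2180−640)/2180 = 0.7064; (2180−1140)/2180 = 0.4771.
Σ = 1.183486. Dividing by the full population N = 6 gives P₁ = 0.197.

0.197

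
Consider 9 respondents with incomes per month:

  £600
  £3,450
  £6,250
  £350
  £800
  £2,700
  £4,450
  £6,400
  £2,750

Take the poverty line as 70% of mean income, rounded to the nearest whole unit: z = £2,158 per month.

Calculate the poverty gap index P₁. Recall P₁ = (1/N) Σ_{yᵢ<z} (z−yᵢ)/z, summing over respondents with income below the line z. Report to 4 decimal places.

Poor units: £350, £600, £800 (q = 3 of N = 9).
Shortfall ratios: (2158−350)/2158 = 0.8378; (2158−600)/2158 = 0.7220; (2158−800)/2158 = 0.6293.
Sum of shortfalls = 2.189064; P₁ averages over all N: 2.189064 / 9 = 0.2432.

0.2432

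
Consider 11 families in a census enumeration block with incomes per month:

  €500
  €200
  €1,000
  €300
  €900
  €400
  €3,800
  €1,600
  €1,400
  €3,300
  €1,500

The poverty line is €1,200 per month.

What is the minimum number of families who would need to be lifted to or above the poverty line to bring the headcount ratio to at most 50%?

Currently q = 6 of N = 11 are below the line (H = 0.545).
A headcount ratio of at most 50% allows at most ⌊0.50 × 11⌋ = 5 poor families.
So at least 6 − 5 = 1 must be lifted.

1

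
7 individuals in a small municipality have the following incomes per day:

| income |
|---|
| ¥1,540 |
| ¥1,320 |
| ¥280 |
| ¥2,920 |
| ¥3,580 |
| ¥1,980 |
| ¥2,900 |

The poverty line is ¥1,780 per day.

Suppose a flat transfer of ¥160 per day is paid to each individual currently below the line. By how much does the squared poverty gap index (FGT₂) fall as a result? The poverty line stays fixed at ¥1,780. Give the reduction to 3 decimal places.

0.028

Before: below the line — ¥280, ¥1,320, ¥1,540; squared poverty gap index (FGT₂) = 0.11359.
After the ¥160 transfer: below the line — ¥440, ¥1,480, ¥1,700; squared poverty gap index (FGT₂) = 0.08531.
Reduction = 0.11359 − 0.08531 = 0.028.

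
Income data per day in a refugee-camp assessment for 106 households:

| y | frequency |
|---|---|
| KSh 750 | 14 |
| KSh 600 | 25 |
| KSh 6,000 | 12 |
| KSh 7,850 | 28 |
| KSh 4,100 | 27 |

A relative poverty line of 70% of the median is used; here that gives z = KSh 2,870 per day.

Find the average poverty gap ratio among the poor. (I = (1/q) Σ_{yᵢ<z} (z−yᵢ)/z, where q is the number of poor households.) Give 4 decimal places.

0.7722

Below z: 25×KSh 600, 14×KSh 750 (q = 39 of N = 106).
Relative gaps: 0.7909 (×25), 0.7387 (×14); sum = 30.114983.
I averages over the q = 39 poor units only: 30.114983 / 39 = 0.7722.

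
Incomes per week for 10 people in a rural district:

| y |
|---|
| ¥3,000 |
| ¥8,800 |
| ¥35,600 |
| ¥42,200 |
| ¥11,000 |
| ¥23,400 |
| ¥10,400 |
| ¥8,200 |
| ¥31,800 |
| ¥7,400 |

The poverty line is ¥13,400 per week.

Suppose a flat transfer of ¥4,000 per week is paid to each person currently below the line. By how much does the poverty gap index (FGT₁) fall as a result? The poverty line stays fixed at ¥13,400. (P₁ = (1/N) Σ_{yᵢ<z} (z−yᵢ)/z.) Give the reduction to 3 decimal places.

0.160

Before: below the line — ¥3,000, ¥7,400, ¥8,200, ¥8,800, ¥10,400, ¥11,000; poverty gap index (FGT₁) = 0.23582.
After the ¥4,000 transfer: below the line — ¥7,000, ¥11,400, ¥12,200, ¥12,800; poverty gap index (FGT₁) = 0.07612.
Reduction = 0.23582 − 0.07612 = 0.160.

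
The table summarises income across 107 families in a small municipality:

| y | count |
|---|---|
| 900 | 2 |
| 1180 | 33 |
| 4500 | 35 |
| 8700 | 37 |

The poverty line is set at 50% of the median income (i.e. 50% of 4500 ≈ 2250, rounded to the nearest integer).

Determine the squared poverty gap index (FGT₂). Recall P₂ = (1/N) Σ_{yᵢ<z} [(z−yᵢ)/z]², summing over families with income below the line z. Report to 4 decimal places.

Incomes under z: 2×900, 33×1180 (q = 35 of N = 107).
Gap ratios (z−y)/z: (2250−900)/2250 = 0.6000 (×2); (2250−1180)/2250 = 0.4756 (×33).
Squared: 0.3600 (×2); 0.2262 (×33).
Sum = 8.183052; P₂ = 8.183052 / 107 = 0.0765.

0.0765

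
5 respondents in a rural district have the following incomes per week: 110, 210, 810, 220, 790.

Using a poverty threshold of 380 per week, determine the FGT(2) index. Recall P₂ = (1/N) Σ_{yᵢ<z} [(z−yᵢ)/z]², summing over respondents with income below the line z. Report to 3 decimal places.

0.176

Poor units: 110, 210, 220 (q = 3 of N = 5).
Normalized shortfalls: (380−110)/380 = 0.7105; (380−210)/380 = 0.4474; (380−220)/380 = 0.4211.
Squared: 0.5048; 0.2001; 0.1773.
Sum = 0.882271; P₂ = 0.882271 / 5 = 0.176.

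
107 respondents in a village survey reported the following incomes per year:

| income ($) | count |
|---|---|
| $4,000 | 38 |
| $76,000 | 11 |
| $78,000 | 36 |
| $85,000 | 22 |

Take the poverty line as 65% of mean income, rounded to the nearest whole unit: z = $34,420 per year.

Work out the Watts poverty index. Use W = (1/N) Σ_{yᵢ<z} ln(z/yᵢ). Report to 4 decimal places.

0.7644

Below the line: 38×$4,000 (q = 38 of N = 107).
Log shortfalls: ln(34420/4000) = 2.1523 (×38).
W = 81.789050 / 107 = 0.7644.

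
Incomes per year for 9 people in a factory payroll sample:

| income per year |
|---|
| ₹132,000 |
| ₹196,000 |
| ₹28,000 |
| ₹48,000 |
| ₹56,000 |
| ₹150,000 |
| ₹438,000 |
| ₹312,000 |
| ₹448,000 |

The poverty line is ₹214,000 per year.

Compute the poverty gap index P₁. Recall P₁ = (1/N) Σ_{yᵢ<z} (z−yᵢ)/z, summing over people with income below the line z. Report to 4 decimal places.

Poor units: ₹28,000, ₹48,000, ₹56,000, ₹132,000, ₹150,000, ₹196,000 (q = 6 of N = 9).
Relative gaps: (214000−28000)/214000 = 0.8692; (214000−48000)/214000 = 0.7757; (214000−56000)/214000 = 0.7383; (214000−132000)/214000 = 0.3832; (214000−150000)/214000 = 0.2991; (214000−196000)/214000 = 0.0841.
Σ = 3.149533. Dividing by the full population N = 9 gives P₁ = 0.3499.

0.3499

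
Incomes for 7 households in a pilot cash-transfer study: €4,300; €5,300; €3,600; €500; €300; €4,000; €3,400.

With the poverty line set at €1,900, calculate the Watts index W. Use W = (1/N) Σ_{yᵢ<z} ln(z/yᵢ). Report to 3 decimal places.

Below z: €300, €500 (q = 2 of N = 7).
ln(z/y) terms: ln(1900/300) = 1.8458; ln(1900/500) = 1.3350.
W = 3.180828 / 7 = 0.454.

0.454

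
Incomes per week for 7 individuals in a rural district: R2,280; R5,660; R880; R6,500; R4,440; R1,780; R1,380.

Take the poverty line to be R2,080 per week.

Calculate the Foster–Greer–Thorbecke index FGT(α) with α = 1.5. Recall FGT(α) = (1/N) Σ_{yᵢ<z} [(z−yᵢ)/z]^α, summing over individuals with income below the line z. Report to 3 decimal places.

Poor units: R880, R1,380, R1,780 (q = 3 of N = 7).
Relative gaps: (2080−880)/2080 = 0.5769; (2080−1380)/2080 = 0.3365; (2080−1780)/2080 = 0.1442.
Raised to α = 1.5: 0.43820; 0.19523; 0.05478.
Sum = 0.688213; FGT(1.5) = 0.688213 / 7 = 0.098.

0.098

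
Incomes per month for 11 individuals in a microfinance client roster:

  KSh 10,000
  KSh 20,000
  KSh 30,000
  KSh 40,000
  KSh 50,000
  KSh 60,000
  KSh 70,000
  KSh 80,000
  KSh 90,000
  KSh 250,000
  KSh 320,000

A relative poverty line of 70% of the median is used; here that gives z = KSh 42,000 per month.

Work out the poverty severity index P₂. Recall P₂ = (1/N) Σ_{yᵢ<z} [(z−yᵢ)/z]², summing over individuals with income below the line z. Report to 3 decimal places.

Below the line: KSh 10,000, KSh 20,000, KSh 30,000, KSh 40,000 (q = 4 of N = 11).
Gap ratios (z−y)/z: (42000−10000)/42000 = 0.7619; (42000−20000)/42000 = 0.5238; (42000−30000)/42000 = 0.2857; (42000−40000)/42000 = 0.0476.
Squared: 0.5805; 0.2744; 0.0816; 0.0023.
Sum = 0.938776; P₂ = 0.938776 / 11 = 0.085.

0.085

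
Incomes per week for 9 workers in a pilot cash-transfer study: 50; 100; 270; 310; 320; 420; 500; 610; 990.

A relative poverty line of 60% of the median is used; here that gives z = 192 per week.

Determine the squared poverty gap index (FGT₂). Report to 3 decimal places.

Poor units: 50, 100 (q = 2 of N = 9).
Normalized shortfalls: (192−50)/192 = 0.7396; (192−100)/192 = 0.4792.
Squared: 0.5470; 0.2296.
Sum = 0.776584; P₂ = 0.776584 / 9 = 0.086.

0.086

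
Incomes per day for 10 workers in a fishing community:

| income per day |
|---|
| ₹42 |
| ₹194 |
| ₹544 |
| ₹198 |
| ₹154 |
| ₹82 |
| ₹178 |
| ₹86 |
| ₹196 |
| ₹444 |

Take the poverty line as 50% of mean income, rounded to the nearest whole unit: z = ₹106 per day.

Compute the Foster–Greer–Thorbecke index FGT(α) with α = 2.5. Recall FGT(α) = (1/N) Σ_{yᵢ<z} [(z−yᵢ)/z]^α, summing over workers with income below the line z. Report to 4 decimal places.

0.0323

Below z: ₹42, ₹82, ₹86 (q = 3 of N = 10).
Gap ratios (z−y)/z: (106−42)/106 = 0.6038; (106−82)/106 = 0.2264; (106−86)/106 = 0.1887.
Raised to α = 2.5: 0.28326; 0.02439; 0.01546.
Sum = 0.323117; FGT(2.5) = 0.323117 / 10 = 0.0323.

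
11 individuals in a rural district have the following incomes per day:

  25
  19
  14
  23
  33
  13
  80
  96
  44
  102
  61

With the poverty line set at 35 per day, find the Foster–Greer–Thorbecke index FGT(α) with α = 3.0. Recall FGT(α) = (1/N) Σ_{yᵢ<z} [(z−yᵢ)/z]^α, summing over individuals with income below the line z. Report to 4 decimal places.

0.0567

Incomes under z: 13, 14, 19, 23, 25, 33 (q = 6 of N = 11).
Normalized shortfalls: (35−13)/35 = 0.6286; (35−14)/35 = 0.6000; (35−19)/35 = 0.4571; (35−23)/35 = 0.3429; (35−25)/35 = 0.2857; (35−33)/35 = 0.0571.
Raised to α = 3.0: 0.24835; 0.21600; 0.09553; 0.04030; 0.02332; 0.00019.
Sum = 0.623697; FGT(3.0) = 0.623697 / 11 = 0.0567.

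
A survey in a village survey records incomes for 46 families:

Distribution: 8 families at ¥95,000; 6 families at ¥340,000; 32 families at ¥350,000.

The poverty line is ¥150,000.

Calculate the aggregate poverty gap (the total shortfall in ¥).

Poor units: 8×¥95,000 (q = 8 of N = 46).
Individual gaps: 8×(150000−95000) = 440000.
Aggregate gap = ¥440,000.

¥440,000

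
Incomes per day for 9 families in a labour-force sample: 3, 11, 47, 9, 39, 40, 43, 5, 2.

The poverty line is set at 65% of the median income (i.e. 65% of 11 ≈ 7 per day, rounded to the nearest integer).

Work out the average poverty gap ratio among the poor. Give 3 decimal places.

Incomes under z: 2, 3, 5 (q = 3 of N = 9).
Shortfall ratios (z−y)/z: 0.7143, 0.5714, 0.2857; sum = 1.571429.
I averages over the q = 3 poor units only: 1.571429 / 3 = 0.524.

0.524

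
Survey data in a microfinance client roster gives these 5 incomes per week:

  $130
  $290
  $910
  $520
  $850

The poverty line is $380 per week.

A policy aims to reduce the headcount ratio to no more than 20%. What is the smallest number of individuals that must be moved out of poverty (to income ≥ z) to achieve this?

1

Currently q = 2 of N = 5 are below the line (H = 0.400).
A headcount ratio of at most 20% allows at most ⌊0.20 × 5⌋ = 1 poor individuals.
So at least 2 − 1 = 1 must be lifted.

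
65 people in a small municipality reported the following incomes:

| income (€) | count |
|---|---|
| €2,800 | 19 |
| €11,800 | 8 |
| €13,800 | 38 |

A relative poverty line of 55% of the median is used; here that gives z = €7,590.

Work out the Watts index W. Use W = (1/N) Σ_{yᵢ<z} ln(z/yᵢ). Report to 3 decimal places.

0.291

Below z: 19×€2,800 (q = 19 of N = 65).
Log gaps: ln(7590/2800) = 0.9972 (×19).
W = 18.947031 / 65 = 0.291.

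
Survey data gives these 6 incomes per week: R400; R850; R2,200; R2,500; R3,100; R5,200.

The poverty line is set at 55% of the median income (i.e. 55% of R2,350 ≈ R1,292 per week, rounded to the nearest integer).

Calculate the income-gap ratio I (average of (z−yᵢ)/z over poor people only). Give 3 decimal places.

0.516

Below the line: R400, R850 (q = 2 of N = 6).
Shortfall ratios (z−y)/z: 0.6904, 0.3421; sum = 1.032508.
I averages over the q = 2 poor units only: 1.032508 / 2 = 0.516.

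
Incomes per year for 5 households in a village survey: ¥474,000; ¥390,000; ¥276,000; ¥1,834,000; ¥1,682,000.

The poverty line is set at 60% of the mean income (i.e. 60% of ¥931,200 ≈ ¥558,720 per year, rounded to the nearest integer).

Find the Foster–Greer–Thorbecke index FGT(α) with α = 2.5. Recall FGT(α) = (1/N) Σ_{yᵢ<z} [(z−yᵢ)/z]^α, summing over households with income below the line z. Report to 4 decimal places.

0.0482

Below the line: ¥276,000, ¥390,000, ¥474,000 (q = 3 of N = 5).
Normalized shortfalls: (558720−276000)/558720 = 0.5060; (558720−390000)/558720 = 0.3020; (558720−474000)/558720 = 0.1516.
Raised to α = 2.5: 0.18214; 0.05011; 0.00895.
Sum = 0.241204; FGT(2.5) = 0.241204 / 5 = 0.0482.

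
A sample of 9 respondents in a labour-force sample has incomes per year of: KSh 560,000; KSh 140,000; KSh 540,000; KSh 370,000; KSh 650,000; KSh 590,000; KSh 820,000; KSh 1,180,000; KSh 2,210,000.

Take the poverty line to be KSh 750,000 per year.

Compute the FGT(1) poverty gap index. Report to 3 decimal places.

0.244

Below z: KSh 140,000, KSh 370,000, KSh 540,000, KSh 560,000, KSh 590,000, KSh 650,000 (q = 6 of N = 9).
Normalized shortfalls: (750000−140000)/750000 = 0.8133; (750000−370000)/750000 = 0.5067; (750000−540000)/750000 = 0.2800; (750000−560000)/750000 = 0.2533; (750000−590000)/750000 = 0.2133; (750000−650000)/750000 = 0.1333.
Sum of shortfalls = 2.200000; P₁ averages over all N: 2.200000 / 9 = 0.244.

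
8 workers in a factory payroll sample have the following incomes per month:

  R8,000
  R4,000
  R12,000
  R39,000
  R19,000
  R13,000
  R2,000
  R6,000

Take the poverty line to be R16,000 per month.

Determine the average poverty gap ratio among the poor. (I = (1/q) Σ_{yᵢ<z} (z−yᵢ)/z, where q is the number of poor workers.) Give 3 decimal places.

0.531

Incomes under z: R2,000, R4,000, R6,000, R8,000, R12,000, R13,000 (q = 6 of N = 8).
Shortfall ratios (z−y)/z: 0.8750, 0.7500, 0.6250, 0.5000, 0.2500, 0.1875; sum = 3.187500.
The income-gap ratio divides by q (the poor only): 3.187500 / 6 = 0.531.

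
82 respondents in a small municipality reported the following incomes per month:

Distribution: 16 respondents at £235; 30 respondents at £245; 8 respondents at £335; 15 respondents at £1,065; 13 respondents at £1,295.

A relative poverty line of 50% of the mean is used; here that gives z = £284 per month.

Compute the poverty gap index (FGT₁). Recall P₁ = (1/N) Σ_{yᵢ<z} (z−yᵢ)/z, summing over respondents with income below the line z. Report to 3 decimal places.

Below z: 16×£235, 30×£245 (q = 46 of N = 82).
Relative gaps: (284−235)/284 = 0.1725 (×16); (284−245)/284 = 0.1373 (×30).
Sum of shortfalls = 6.880282; P₁ averages over all N: 6.880282 / 82 = 0.084.

0.084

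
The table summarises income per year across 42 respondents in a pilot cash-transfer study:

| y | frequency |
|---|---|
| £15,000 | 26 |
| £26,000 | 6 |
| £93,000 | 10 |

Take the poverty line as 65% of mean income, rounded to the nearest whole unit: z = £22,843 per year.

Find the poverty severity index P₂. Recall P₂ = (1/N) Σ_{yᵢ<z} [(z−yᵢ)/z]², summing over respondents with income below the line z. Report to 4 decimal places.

0.0730

Incomes under z: 26×£15,000 (q = 26 of N = 42).
Gap ratios (z−y)/z: (22843−15000)/22843 = 0.3433 (×26).
Squared: 0.1179 (×26).
Sum = 3.065007; P₂ = 3.065007 / 42 = 0.0730.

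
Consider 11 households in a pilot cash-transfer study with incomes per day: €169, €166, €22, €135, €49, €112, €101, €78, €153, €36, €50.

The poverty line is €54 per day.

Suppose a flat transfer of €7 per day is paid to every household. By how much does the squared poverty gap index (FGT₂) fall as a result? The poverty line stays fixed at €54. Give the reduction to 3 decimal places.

Before: below the line — €22, €36, €49, €50; squared poverty gap index (FGT₂) = 0.04330.
After the €7 transfer: below the line — €29, €43; squared poverty gap index (FGT₂) = 0.02326.
Reduction = 0.04330 − 0.02326 = 0.020.

0.020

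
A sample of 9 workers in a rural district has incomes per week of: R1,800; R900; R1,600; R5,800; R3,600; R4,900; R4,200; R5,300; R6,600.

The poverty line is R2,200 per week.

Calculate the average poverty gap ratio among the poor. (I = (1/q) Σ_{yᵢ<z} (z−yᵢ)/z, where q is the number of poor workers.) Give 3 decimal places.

Incomes under z: R900, R1,600, R1,800 (q = 3 of N = 9).
Shortfall ratios (z−y)/z: 0.5909, 0.2727, 0.1818; sum = 1.045455.
The income-gap ratio divides by q (the poor only): 1.045455 / 3 = 0.348.

0.348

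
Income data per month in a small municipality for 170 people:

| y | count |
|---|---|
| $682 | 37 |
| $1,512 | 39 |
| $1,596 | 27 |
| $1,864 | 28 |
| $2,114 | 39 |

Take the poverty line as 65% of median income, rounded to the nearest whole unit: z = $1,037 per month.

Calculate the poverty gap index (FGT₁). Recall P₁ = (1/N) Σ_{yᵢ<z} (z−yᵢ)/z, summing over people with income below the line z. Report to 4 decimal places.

0.0745

Poor units: 37×$682 (q = 37 of N = 170).
Gap ratios (z−y)/z: (1037−682)/1037 = 0.3423 (×37).
Σ = 12.666345. Dividing by the full population N = 170 gives P₁ = 0.0745.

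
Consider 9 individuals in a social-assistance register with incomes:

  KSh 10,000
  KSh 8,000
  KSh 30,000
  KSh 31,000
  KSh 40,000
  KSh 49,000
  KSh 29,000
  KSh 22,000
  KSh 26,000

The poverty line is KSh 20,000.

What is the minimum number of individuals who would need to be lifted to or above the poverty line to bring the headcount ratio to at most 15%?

1

2 of the 9 individuals are poor, so H = 2/9 = 0.222.
A headcount ratio of at most 15% allows at most ⌊0.15 × 9⌋ = 1 poor individuals.
So at least 2 − 1 = 1 must be lifted.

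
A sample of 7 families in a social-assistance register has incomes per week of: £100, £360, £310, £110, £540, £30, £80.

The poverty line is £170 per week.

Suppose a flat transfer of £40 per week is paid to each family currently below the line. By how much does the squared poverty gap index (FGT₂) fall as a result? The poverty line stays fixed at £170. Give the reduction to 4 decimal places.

0.1107

Before: below the line — £30, £80, £100, £110; squared poverty gap index (FGT₂) = 0.178942.
After the £40 transfer: below the line — £70, £120, £140, £150; squared poverty gap index (FGT₂) = 0.068216.
Reduction = 0.178942 − 0.068216 = 0.1107.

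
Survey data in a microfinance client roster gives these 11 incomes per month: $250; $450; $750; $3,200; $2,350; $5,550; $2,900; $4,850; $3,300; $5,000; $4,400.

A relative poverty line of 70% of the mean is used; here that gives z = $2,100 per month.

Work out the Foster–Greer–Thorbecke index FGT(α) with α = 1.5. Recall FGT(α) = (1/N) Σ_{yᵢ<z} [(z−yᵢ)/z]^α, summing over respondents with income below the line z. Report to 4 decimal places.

Poor units: $250, $450, $750 (q = 3 of N = 11).
Gap ratios (z−y)/z: (2100−250)/2100 = 0.8810; (2100−450)/2100 = 0.7857; (2100−750)/2100 = 0.6429.
Raised to α = 1.5: 0.82685; 0.69646; 0.51543.
Sum = 2.038747; FGT(1.5) = 2.038747 / 11 = 0.1853.

0.1853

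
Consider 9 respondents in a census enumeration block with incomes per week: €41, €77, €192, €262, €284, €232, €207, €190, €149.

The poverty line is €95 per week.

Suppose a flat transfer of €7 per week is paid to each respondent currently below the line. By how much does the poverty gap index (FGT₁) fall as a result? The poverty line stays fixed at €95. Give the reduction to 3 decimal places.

0.016

Before: below the line — €41, €77; poverty gap index (FGT₁) = 0.08421.
After the €7 transfer: below the line — €48, €84; poverty gap index (FGT₁) = 0.06784.
Reduction = 0.08421 − 0.06784 = 0.016.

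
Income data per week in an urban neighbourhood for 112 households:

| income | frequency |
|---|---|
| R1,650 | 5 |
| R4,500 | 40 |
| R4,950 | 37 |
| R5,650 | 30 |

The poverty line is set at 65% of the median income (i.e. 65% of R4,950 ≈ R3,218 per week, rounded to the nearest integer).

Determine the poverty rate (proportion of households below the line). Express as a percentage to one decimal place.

5 of the 112 households have income below R3,218.
H = 5/112 = 4.5%.

4.5%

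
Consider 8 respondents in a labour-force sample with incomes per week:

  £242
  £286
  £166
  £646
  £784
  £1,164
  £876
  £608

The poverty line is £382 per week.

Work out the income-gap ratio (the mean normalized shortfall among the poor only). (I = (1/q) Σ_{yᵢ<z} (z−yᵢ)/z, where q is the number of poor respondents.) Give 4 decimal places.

Below the line: £166, £242, £286 (q = 3 of N = 8).
Relative gaps: 0.5654, 0.3665, 0.2513; sum = 1.183246.
I averages over the q = 3 poor units only: 1.183246 / 3 = 0.3944.

0.3944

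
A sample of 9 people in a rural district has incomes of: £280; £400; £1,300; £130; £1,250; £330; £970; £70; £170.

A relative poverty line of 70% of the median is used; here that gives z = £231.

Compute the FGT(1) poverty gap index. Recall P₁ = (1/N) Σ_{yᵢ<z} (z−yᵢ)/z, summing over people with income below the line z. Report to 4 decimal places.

0.1554

Below the line: £70, £130, £170 (q = 3 of N = 9).
Normalized shortfalls: (231−70)/231 = 0.6970; (231−130)/231 = 0.4372; (231−170)/231 = 0.2641.
Σ = 1.398268. Dividing by the full population N = 9 gives P₁ = 0.1554.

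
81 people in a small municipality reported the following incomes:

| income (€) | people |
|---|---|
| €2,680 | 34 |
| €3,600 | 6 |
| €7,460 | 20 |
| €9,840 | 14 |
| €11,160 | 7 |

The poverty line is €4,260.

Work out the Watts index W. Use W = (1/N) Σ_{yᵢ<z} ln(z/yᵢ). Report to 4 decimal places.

0.2070

Poor units: 34×€2,680, 6×€3,600 (q = 40 of N = 81).
Log gaps: ln(4260/2680) = 0.4635 (×34); ln(4260/3600) = 0.1683 (×6).
W = 16.767392 / 81 = 0.2070.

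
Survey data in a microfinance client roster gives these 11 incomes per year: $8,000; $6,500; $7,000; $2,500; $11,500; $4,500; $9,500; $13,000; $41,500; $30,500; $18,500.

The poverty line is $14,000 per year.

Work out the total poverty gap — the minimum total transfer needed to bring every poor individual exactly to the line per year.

Below the line: $2,500, $4,500, $6,500, $7,000, $8,000, $9,500, $11,500, $13,000 (q = 8 of N = 11).
Individual gaps: 14000−2500 = 11500; 14000−4500 = 9500; 14000−6500 = 7500; 14000−7000 = 7000; 14000−8000 = 6000; 14000−9500 = 4500; 14000−11500 = 2500; 14000−13000 = 1000.
Aggregate gap = $49,500.

$49,500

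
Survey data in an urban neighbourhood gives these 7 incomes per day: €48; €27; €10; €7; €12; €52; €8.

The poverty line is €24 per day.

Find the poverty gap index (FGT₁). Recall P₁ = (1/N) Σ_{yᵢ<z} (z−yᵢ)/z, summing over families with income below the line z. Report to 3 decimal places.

Below z: €7, €8, €10, €12 (q = 4 of N = 7).
Normalized shortfalls: (24−7)/24 = 0.7083; (24−8)/24 = 0.6667; (24−10)/24 = 0.5833; (24−12)/24 = 0.5000.
Sum of shortfalls = 2.458333; P₁ averages over all N: 2.458333 / 7 = 0.351.

0.351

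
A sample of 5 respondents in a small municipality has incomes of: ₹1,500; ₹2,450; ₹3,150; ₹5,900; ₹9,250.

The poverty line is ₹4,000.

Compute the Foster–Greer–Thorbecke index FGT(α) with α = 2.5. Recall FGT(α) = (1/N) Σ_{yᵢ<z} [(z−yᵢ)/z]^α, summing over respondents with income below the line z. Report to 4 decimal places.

Incomes under z: ₹1,500, ₹2,450, ₹3,150 (q = 3 of N = 5).
Shortfall ratios: (4000−1500)/4000 = 0.6250; (4000−2450)/4000 = 0.3875; (4000−3150)/4000 = 0.2125.
Raised to α = 2.5: 0.30882; 0.09347; 0.02082.
Sum = 0.423104; FGT(2.5) = 0.423104 / 5 = 0.0846.

0.0846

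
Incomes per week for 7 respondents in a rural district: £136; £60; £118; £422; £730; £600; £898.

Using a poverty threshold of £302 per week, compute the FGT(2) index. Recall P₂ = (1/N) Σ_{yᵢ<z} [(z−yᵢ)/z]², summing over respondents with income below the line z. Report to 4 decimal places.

Incomes under z: £60, £118, £136 (q = 3 of N = 7).
Shortfall ratios: (302−60)/302 = 0.8013; (302−118)/302 = 0.6093; (302−136)/302 = 0.5497.
Squared: 0.6421; 0.3712; 0.3021.
Sum = 1.315469; P₂ = 1.315469 / 7 = 0.1879.

0.1879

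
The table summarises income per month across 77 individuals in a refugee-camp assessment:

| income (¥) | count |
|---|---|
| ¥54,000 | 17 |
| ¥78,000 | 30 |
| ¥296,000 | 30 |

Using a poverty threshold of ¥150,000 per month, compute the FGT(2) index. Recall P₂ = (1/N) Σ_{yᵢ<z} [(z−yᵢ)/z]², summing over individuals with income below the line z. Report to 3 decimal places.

0.180

Below z: 17×¥54,000, 30×¥78,000 (q = 47 of N = 77).
Normalized shortfalls: (150000−54000)/150000 = 0.6400 (×17); (150000−78000)/150000 = 0.4800 (×30).
Squared: 0.4096 (×17); 0.2304 (×30).
Sum = 13.875200; P₂ = 13.875200 / 77 = 0.180.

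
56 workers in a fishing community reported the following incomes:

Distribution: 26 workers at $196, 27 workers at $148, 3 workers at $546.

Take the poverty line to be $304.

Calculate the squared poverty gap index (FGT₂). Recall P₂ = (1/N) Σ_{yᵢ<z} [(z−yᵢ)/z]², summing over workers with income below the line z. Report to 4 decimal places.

0.1856

Poor units: 27×$148, 26×$196 (q = 53 of N = 56).
Normalized shortfalls: (304−148)/304 = 0.5132 (×27); (304−196)/304 = 0.3553 (×26).
Squared: 0.2633 (×27); 0.1262 (×26).
Sum = 10.391447; P₂ = 10.391447 / 56 = 0.1856.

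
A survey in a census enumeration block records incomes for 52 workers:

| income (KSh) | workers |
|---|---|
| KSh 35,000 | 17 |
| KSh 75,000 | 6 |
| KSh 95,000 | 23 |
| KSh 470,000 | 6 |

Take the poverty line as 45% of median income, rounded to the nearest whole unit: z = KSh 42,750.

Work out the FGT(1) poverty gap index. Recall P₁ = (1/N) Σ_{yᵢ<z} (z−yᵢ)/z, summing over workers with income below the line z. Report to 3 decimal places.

Incomes under z: 17×KSh 35,000 (q = 17 of N = 52).
Relative gaps: (42750−35000)/42750 = 0.1813 (×17).
Sum of shortfalls = 3.081871; P₁ averages over all N: 3.081871 / 52 = 0.059.

0.059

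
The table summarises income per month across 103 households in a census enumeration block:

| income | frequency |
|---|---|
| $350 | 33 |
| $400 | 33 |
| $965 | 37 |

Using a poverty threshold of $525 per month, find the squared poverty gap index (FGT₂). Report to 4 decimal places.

0.0538

Incomes under z: 33×$350, 33×$400 (q = 66 of N = 103).
Gap ratios (z−y)/z: (525−350)/525 = 0.3333 (×33); (525−400)/525 = 0.2381 (×33).
Squared: 0.1111 (×33); 0.0567 (×33).
Sum = 5.537415; P₂ = 5.537415 / 103 = 0.0538.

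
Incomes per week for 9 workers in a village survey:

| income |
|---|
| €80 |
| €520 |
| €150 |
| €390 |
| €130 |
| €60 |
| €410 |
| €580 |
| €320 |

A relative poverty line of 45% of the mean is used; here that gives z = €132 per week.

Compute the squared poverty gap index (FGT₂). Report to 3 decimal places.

Below the line: €60, €80, €130 (q = 3 of N = 9).
Shortfall ratios: (132−60)/132 = 0.5455; (132−80)/132 = 0.3939; (132−130)/132 = 0.0152.
Squared: 0.2975; 0.1552; 0.0002.
Sum = 0.452938; P₂ = 0.452938 / 9 = 0.050.

0.050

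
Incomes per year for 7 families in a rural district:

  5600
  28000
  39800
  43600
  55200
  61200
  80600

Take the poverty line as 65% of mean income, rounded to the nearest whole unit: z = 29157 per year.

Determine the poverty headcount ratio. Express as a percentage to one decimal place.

2 of the 7 families have income below 29157.
H = 2/7 = 28.6%.

28.6%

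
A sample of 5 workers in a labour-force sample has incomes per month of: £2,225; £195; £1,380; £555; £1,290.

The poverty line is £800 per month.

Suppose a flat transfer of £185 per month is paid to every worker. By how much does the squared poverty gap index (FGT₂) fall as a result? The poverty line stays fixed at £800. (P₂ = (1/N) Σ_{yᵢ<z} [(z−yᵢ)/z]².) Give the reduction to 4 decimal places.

Before: below the line — £195, £555; squared poverty gap index (FGT₂) = 0.133141.
After the £185 transfer: below the line — £380, £740; squared poverty gap index (FGT₂) = 0.056250.
Reduction = 0.133141 − 0.056250 = 0.0769.

0.0769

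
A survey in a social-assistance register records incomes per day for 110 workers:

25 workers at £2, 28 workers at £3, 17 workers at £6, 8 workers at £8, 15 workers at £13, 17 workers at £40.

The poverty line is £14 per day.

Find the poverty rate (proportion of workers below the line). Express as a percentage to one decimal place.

84.5%

93 of the 110 workers have income below £14.
H = 93/110 = 84.5%.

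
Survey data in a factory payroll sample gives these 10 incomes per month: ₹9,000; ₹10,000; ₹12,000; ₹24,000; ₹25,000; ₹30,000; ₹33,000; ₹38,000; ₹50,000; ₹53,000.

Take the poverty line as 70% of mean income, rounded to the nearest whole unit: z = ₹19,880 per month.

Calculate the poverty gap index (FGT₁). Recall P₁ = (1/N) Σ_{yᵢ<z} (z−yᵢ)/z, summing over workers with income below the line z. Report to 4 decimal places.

Below z: ₹9,000, ₹10,000, ₹12,000 (q = 3 of N = 10).
Relative gaps: (19880−9000)/19880 = 0.5473; (19880−10000)/19880 = 0.4970; (19880−12000)/19880 = 0.3964.
Σ = 1.440644. Dividing by the full population N = 10 gives P₁ = 0.1441.

0.1441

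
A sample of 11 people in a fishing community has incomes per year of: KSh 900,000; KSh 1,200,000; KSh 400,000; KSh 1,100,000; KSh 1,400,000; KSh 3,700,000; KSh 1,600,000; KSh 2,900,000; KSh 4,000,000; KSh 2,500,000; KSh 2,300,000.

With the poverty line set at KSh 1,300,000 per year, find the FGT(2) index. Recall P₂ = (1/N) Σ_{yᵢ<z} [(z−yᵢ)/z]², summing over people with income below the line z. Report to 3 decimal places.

0.055

Poor units: KSh 400,000, KSh 900,000, KSh 1,100,000, KSh 1,200,000 (q = 4 of N = 11).
Gap ratios (z−y)/z: (1300000−400000)/1300000 = 0.6923; (1300000−900000)/1300000 = 0.3077; (1300000−1100000)/1300000 = 0.1538; (1300000−1200000)/1300000 = 0.0769.
Squared: 0.4793; 0.0947; 0.0237; 0.0059.
Sum = 0.603550; P₂ = 0.603550 / 11 = 0.055.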